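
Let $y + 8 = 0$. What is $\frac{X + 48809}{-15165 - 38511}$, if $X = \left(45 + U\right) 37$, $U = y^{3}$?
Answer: $- \frac{5255}{8946} \approx -0.58741$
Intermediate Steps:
$y = -8$ ($y = -8 + 0 = -8$)
$U = -512$ ($U = \left(-8\right)^{3} = -512$)
$X = -17279$ ($X = \left(45 - 512\right) 37 = \left(-467\right) 37 = -17279$)
$\frac{X + 48809}{-15165 - 38511} = \frac{-17279 + 48809}{-15165 - 38511} = \frac{31530}{-53676} = 31530 \left(- \frac{1}{53676}\right) = - \frac{5255}{8946}$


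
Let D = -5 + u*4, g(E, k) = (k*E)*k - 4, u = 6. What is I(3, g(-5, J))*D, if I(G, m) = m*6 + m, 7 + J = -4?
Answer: -80997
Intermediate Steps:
J = -11 (J = -7 - 4 = -11)
g(E, k) = -4 + E*k² (g(E, k) = (E*k)*k - 4 = E*k² - 4 = -4 + E*k²)
I(G, m) = 7*m (I(G, m) = 6*m + m = 7*m)
D = 19 (D = -5 + 6*4 = -5 + 24 = 19)
I(3, g(-5, J))*D = (7*(-4 - 5*(-11)²))*19 = (7*(-4 - 5*121))*19 = (7*(-4 - 605))*19 = (7*(-609))*19 = -4263*19 = -80997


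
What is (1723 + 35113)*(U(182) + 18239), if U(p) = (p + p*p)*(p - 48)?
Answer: 165071067148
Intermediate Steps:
U(p) = (-48 + p)*(p + p**2) (U(p) = (p + p**2)*(-48 + p) = (-48 + p)*(p + p**2))
(1723 + 35113)*(U(182) + 18239) = (1723 + 35113)*(182*(-48 + 182**2 - 47*182) + 18239) = 36836*(182*(-48 + 33124 - 8554) + 18239) = 36836*(182*24522 + 18239) = 36836*(4463004 + 18239) = 36836*4481243 = 165071067148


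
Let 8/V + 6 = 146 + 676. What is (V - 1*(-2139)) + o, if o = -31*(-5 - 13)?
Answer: 275095/102 ≈ 2697.0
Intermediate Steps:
V = 1/102 (V = 8/(-6 + (146 + 676)) = 8/(-6 + 822) = 8/816 = 8*(1/816) = 1/102 ≈ 0.0098039)
o = 558 (o = -31*(-18) = 558)
(V - 1*(-2139)) + o = (1/102 - 1*(-2139)) + 558 = (1/102 + 2139) + 558 = 218179/102 + 558 = 275095/102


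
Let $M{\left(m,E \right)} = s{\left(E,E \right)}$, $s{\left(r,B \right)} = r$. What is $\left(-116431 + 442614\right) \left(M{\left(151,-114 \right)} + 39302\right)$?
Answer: $12782459404$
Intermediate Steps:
$M{\left(m,E \right)} = E$
$\left(-116431 + 442614\right) \left(M{\left(151,-114 \right)} + 39302\right) = \left(-116431 + 442614\right) \left(-114 + 39302\right) = 326183 \cdot 39188 = 12782459404$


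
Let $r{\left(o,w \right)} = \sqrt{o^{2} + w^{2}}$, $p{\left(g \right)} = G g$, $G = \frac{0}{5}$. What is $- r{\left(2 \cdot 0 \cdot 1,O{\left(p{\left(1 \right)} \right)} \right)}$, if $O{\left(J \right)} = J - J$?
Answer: $0$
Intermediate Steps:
$G = 0$ ($G = 0 \cdot \frac{1}{5} = 0$)
$p{\left(g \right)} = 0$ ($p{\left(g \right)} = 0 g = 0$)
$O{\left(J \right)} = 0$
$- r{\left(2 \cdot 0 \cdot 1,O{\left(p{\left(1 \right)} \right)} \right)} = - \sqrt{\left(2 \cdot 0 \cdot 1\right)^{2} + 0^{2}} = - \sqrt{\left(0 \cdot 1\right)^{2} + 0} = - \sqrt{0^{2} + 0} = - \sqrt{0 + 0} = - \sqrt{0} = \left(-1\right) 0 = 0$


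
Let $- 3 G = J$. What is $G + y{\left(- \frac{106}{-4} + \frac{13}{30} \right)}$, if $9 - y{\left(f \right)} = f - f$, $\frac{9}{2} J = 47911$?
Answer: $- \frac{95579}{27} \approx -3540.0$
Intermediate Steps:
$J = \frac{95822}{9}$ ($J = \frac{2}{9} \cdot 47911 = \frac{95822}{9} \approx 10647.0$)
$y{\left(f \right)} = 9$ ($y{\left(f \right)} = 9 - \left(f - f\right) = 9 - 0 = 9 + 0 = 9$)
$G = - \frac{95822}{27}$ ($G = \left(- \frac{1}{3}\right) \frac{95822}{9} = - \frac{95822}{27} \approx -3549.0$)
$G + y{\left(- \frac{106}{-4} + \frac{13}{30} \right)} = - \frac{95822}{27} + 9 = - \frac{95579}{27}$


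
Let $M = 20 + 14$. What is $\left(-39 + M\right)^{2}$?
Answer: $25$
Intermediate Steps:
$M = 34$
$\left(-39 + M\right)^{2} = \left(-39 + 34\right)^{2} = \left(-5\right)^{2} = 25$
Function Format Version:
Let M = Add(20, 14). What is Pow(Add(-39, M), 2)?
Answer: 25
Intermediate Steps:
M = 34
Pow(Add(-39, M), 2) = Pow(Add(-39, 34), 2) = Pow(-5, 2) = 25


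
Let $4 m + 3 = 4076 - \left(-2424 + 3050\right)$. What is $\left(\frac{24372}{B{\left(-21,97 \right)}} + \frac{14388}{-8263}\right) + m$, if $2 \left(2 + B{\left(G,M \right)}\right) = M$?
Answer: $\frac{1418204175}{1024612} \approx 1384.1$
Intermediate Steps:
$B{\left(G,M \right)} = -2 + \frac{M}{2}$
$m = \frac{3447}{4}$ ($m = - \frac{3}{4} + \frac{4076 - \left(-2424 + 3050\right)}{4} = - \frac{3}{4} + \frac{4076 - 626}{4} = - \frac{3}{4} + \frac{1}{4} \cdot 3450 = - \frac{3}{4} + \frac{1725}{2} = \frac{3447}{4} \approx 861.75$)
$\left(\frac{24372}{B{\left(-21,97 \right)}} + \frac{14388}{-8263}\right) + m = \left(\frac{24372}{-2 + \frac{1}{2} \cdot 97} + \frac{14388}{-8263}\right) + \frac{3447}{4} = \left(\frac{24372}{-2 + \frac{97}{2}} + 14388 \left(- \frac{1}{8263}\right)\right) + \frac{3447}{4} = \left(\frac{24372}{\frac{93}{2}} - \frac{14388}{8263}\right) + \frac{3447}{4} = \left(24372 \cdot \frac{2}{93} - \frac{14388}{8263}\right) + \frac{3447}{4} = \left(\frac{16248}{31} - \frac{14388}{8263}\right) + \frac{3447}{4} = \frac{133811196}{256153} + \frac{3447}{4} = \frac{1418204175}{1024612}$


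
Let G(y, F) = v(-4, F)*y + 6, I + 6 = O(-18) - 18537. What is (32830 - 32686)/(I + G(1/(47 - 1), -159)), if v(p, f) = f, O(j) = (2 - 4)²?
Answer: -6624/852677 ≈ -0.0077685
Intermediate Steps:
O(j) = 4 (O(j) = (-2)² = 4)
I = -18539 (I = -6 + (4 - 18537) = -6 - 18533 = -18539)
G(y, F) = 6 + F*y (G(y, F) = F*y + 6 = 6 + F*y)
(32830 - 32686)/(I + G(1/(47 - 1), -159)) = (32830 - 32686)/(-18539 + (6 - 159/(47 - 1))) = 144/(-18539 + (6 - 159/46)) = 144/(-18539 + 117/46) = 144/(-852677/46) = 144*(-46/852677) = -6624/852677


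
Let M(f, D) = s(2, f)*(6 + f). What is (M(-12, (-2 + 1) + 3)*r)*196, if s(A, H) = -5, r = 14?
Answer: 82320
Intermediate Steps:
M(f, D) = -30 - 5*f (M(f, D) = -5*(6 + f) = -30 - 5*f)
(M(-12, (-2 + 1) + 3)*r)*196 = ((-30 - 5*(-12))*14)*196 = ((-30 + 60)*14)*196 = (30*14)*196 = 420*196 = 82320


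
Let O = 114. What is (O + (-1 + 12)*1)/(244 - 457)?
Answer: -125/213 ≈ -0.58685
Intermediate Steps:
(O + (-1 + 12)*1)/(244 - 457) = (114 + (-1 + 12)*1)/(244 - 457) = (114 + 11*1)/(-213) = (114 + 11)*(-1/213) = 125*(-1/213) = -125/213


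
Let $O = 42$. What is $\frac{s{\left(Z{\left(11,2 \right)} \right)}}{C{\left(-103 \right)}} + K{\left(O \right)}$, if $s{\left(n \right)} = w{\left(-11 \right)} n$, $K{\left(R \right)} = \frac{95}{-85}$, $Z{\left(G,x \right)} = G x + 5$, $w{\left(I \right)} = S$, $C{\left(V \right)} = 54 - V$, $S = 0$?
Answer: $- \frac{19}{17} \approx -1.1176$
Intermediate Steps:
$w{\left(I \right)} = 0$
$Z{\left(G,x \right)} = 5 + G x$
$K{\left(R \right)} = - \frac{19}{17}$ ($K{\left(R \right)} = 95 \left(- \frac{1}{85}\right) = - \frac{19}{17}$)
$s{\left(n \right)} = 0$ ($s{\left(n \right)} = 0 n = 0$)
$\frac{s{\left(Z{\left(11,2 \right)} \right)}}{C{\left(-103 \right)}} + K{\left(O \right)} = \frac{0}{54 - -103} - \frac{19}{17} = \frac{0}{54 + 103} - \frac{19}{17} = \frac{0}{157} - \frac{19}{17} = 0 \cdot \frac{1}{157} - \frac{19}{17} = 0 - \frac{19}{17} = - \frac{19}{17}$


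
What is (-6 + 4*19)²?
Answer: 4900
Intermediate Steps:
(-6 + 4*19)² = (-6 + 76)² = 70² = 4900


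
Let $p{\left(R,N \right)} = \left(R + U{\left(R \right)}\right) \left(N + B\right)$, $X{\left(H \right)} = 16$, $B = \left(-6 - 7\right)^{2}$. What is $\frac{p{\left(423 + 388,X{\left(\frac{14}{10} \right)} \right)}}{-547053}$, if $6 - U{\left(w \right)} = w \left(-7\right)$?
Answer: $- \frac{1201390}{547053} \approx -2.1961$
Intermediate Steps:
$B = 169$ ($B = \left(-13\right)^{2} = 169$)
$U{\left(w \right)} = 6 + 7 w$ ($U{\left(w \right)} = 6 - w \left(-7\right) = 6 - - 7 w = 6 + 7 w$)
$p{\left(R,N \right)} = \left(6 + 8 R\right) \left(169 + N\right)$ ($p{\left(R,N \right)} = \left(R + \left(6 + 7 R\right)\right) \left(N + 169\right) = \left(6 + 8 R\right) \left(169 + N\right)$)
$\frac{p{\left(423 + 388,X{\left(\frac{14}{10} \right)} \right)}}{-547053} = \frac{1014 + 6 \cdot 16 + 1352 \left(423 + 388\right) + 8 \cdot 16 \left(423 + 388\right)}{-547053} = \left(1014 + 96 + 1352 \cdot 811 + 8 \cdot 16 \cdot 811\right) \left(- \frac{1}{547053}\right) = \left(1014 + 96 + 1096472 + 103808\right) \left(- \frac{1}{547053}\right) = 1201390 \left(- \frac{1}{547053}\right) = - \frac{1201390}{547053}$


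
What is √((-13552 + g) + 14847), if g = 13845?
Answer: 2*√3785 ≈ 123.04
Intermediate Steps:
√((-13552 + g) + 14847) = √((-13552 + 13845) + 14847) = √(293 + 14847) = √15140 = 2*√3785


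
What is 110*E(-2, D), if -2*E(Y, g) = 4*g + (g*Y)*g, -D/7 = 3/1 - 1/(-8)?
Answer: 1838375/32 ≈ 57449.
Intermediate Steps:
D = -175/8 (D = -7*(3/1 - 1/(-8)) = -7*(3*1 - 1*(-⅛)) = -7*(3 + ⅛) = -7*25/8 = -175/8 ≈ -21.875)
E(Y, g) = -2*g - Y*g²/2 (E(Y, g) = -(4*g + (g*Y)*g)/2 = -(4*g + (Y*g)*g)/2 = -(4*g + Y*g²)/2 = -2*g - Y*g²/2)
110*E(-2, D) = 110*(-½*(-175/8)*(4 - 2*(-175/8))) = 110*(-½*(-175/8)*(4 + 175/4)) = 110*(-½*(-175/8)*191/4) = 110*(33425/64) = 1838375/32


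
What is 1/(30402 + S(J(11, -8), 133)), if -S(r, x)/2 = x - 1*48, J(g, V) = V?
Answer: 1/30232 ≈ 3.3078e-5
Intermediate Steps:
S(r, x) = 96 - 2*x (S(r, x) = -2*(x - 1*48) = -2*(x - 48) = -2*(-48 + x) = 96 - 2*x)
1/(30402 + S(J(11, -8), 133)) = 1/(30402 + (96 - 2*133)) = 1/(30402 + (96 - 266)) = 1/(30402 - 170) = 1/30232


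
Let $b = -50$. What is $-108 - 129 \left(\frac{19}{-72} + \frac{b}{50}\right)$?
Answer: $\frac{1321}{24} \approx 55.042$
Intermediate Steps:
$-108 - 129 \left(\frac{19}{-72} + \frac{b}{50}\right) = -108 - 129 \left(\frac{19}{-72} - \frac{50}{50}\right) = -108 - 129 \left(19 \left(- \frac{1}{72}\right) - 1\right) = -108 - 129 \left(- \frac{19}{72} - 1\right) = -108 - - \frac{3913}{24} = -108 + \frac{3913}{24} = \frac{1321}{24}$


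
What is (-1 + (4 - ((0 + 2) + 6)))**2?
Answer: 25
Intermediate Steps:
(-1 + (4 - ((0 + 2) + 6)))**2 = (-1 + (4 - (2 + 6)))**2 = (-1 + (4 - 1*8))**2 = (-1 + (4 - 8))**2 = (-1 - 4)**2 = (-5)**2 = 25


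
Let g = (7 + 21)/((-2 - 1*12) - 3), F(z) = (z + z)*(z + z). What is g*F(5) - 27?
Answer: -3259/17 ≈ -191.71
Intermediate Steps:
F(z) = 4*z**2 (F(z) = (2*z)*(2*z) = 4*z**2)
g = -28/17 (g = 28/((-2 - 12) - 3) = 28/(-14 - 3) = 28/(-17) = 28*(-1/17) = -28/17 ≈ -1.6471)
g*F(5) - 27 = -112*5**2/17 - 27 = -112*25/17 - 27 = -28/17*100 - 27 = -2800/17 - 27 = -3259/17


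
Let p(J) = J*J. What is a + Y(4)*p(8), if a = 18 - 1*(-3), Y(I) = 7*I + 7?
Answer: 2261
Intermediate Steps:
p(J) = J**2
Y(I) = 7 + 7*I
a = 21 (a = 18 + 3 = 21)
a + Y(4)*p(8) = 21 + (7 + 7*4)*8**2 = 21 + (7 + 28)*64 = 21 + 35*64 = 21 + 2240 = 2261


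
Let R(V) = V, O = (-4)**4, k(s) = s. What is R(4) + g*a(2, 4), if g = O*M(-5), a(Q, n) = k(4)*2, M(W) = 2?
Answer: 4100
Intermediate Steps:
O = 256
a(Q, n) = 8 (a(Q, n) = 4*2 = 8)
g = 512 (g = 256*2 = 512)
R(4) + g*a(2, 4) = 4 + 512*8 = 4 + 4096 = 4100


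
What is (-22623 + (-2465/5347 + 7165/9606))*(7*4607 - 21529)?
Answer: -6228196163744560/25681641 ≈ -2.4252e+8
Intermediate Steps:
(-22623 + (-2465/5347 + 7165/9606))*(7*4607 - 21529) = (-22623 + (-2465*1/5347 + 7165*(1/9606)))*(32249 - 21529) = (-22623 + (-2465/5347 + 7165/9606))*10720 = (-22623 + 14632465/51363282)*10720 = -1161976896221/51363282*10720 = -6228196163744560/25681641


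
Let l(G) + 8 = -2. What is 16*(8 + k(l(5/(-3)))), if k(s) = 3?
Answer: 176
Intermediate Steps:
l(G) = -10 (l(G) = -8 - 2 = -10)
16*(8 + k(l(5/(-3)))) = 16*(8 + 3) = 16*11 = 176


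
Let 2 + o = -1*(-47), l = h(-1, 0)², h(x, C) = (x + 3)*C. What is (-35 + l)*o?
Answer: -1575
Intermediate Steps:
h(x, C) = C*(3 + x) (h(x, C) = (3 + x)*C = C*(3 + x))
l = 0 (l = (0*(3 - 1))² = (0*2)² = 0² = 0)
o = 45 (o = -2 - 1*(-47) = -2 + 47 = 45)
(-35 + l)*o = (-35 + 0)*45 = -35*45 = -1575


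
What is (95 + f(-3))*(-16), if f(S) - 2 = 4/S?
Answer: -4592/3 ≈ -1530.7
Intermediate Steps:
f(S) = 2 + 4/S
(95 + f(-3))*(-16) = (95 + (2 + 4/(-3)))*(-16) = (95 + (2 + 4*(-1/3)))*(-16) = (95 + (2 - 4/3))*(-16) = (95 + 2/3)*(-16) = (287/3)*(-16) = -4592/3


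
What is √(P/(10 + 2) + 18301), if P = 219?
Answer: √73277/2 ≈ 135.35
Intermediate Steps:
√(P/(10 + 2) + 18301) = √(219/(10 + 2) + 18301) = √(219/12 + 18301) = √((1/12)*219 + 18301) = √(73/4 + 18301) = √(73277/4) = √73277/2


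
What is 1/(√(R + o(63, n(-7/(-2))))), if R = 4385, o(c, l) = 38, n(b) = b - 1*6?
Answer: √4423/4423 ≈ 0.015036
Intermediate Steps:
n(b) = -6 + b (n(b) = b - 6 = -6 + b)
1/(√(R + o(63, n(-7/(-2))))) = 1/(√(4385 + 38)) = 1/(√4423) = √4423/4423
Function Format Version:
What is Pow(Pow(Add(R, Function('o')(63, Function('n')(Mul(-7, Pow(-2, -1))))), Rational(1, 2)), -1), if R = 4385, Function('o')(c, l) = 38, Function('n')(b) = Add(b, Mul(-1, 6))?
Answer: Mul(Rational(1, 4423), Pow(4423, Rational(1, 2))) ≈ 0.015036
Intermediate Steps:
Function('n')(b) = Add(-6, b) (Function('n')(b) = Add(b, -6) = Add(-6, b))
Pow(Pow(Add(R, Function('o')(63, Function('n')(Mul(-7, Pow(-2, -1))))), Rational(1, 2)), -1) = Pow(Pow(Add(4385, 38), Rational(1, 2)), -1) = Pow(Pow(4423, Rational(1, 2)), -1) = Mul(Rational(1, 4423), Pow(4423, Rational(1, 2)))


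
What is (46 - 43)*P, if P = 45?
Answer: 135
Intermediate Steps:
(46 - 43)*P = (46 - 43)*45 = 3*45 = 135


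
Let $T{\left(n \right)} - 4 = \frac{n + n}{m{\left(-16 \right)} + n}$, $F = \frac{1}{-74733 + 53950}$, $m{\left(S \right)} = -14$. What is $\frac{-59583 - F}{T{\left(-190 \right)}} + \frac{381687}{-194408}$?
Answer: $- \frac{12280012325005683}{1208074057736} \approx -10165.0$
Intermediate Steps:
$F = - \frac{1}{20783}$ ($F = \frac{1}{-20783} = - \frac{1}{20783} \approx -4.8116 \cdot 10^{-5}$)
$T{\left(n \right)} = 4 + \frac{2 n}{-14 + n}$ ($T{\left(n \right)} = 4 + \frac{n + n}{-14 + n} = 4 + \frac{2 n}{-14 + n}$)
$\frac{-59583 - F}{T{\left(-190 \right)}} + \frac{381687}{-194408} = \frac{-59583 - - \frac{1}{20783}}{2 \frac{1}{-14 - 190} \left(-28 + 3 \left(-190\right)\right)} + \frac{381687}{-194408} = \frac{-59583 + \frac{1}{20783}}{2 \frac{1}{-204} \left(-28 - 570\right)} + 381687 \left(- \frac{1}{194408}\right) = - \frac{1238313488}{20783 \cdot 2 \left(- \frac{1}{204}\right) \left(-598\right)} - \frac{381687}{194408} = - \frac{1238313488}{20783 \cdot \frac{299}{51}} - \frac{381687}{194408} = \left(- \frac{1238313488}{20783}\right) \frac{51}{299} - \frac{381687}{194408} = - \frac{63153987888}{6214117} - \frac{381687}{194408} = - \frac{12280012325005683}{1208074057736}$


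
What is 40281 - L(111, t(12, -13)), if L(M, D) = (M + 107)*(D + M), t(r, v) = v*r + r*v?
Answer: 84099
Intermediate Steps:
t(r, v) = 2*r*v (t(r, v) = r*v + r*v = 2*r*v)
L(M, D) = (107 + M)*(D + M)
40281 - L(111, t(12, -13)) = 40281 - (111² + 107*(2*12*(-13)) + 107*111 + (2*12*(-13))*111) = 40281 - (12321 + 107*(-312) + 11877 - 312*111) = 40281 - (12321 - 33384 + 11877 - 34632) = 40281 - 1*(-43818) = 40281 + 43818 = 84099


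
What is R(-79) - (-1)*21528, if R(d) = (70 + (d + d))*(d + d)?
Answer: 35432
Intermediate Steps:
R(d) = 2*d*(70 + 2*d) (R(d) = (70 + 2*d)*(2*d) = 2*d*(70 + 2*d))
R(-79) - (-1)*21528 = 4*(-79)*(35 - 79) - (-1)*21528 = 4*(-79)*(-44) - 1*(-21528) = 13904 + 21528 = 35432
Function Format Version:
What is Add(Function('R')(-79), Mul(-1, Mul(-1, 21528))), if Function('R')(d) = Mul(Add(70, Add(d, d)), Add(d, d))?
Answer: 35432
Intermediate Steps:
Function('R')(d) = Mul(2, d, Add(70, Mul(2, d))) (Function('R')(d) = Mul(Add(70, Mul(2, d)), Mul(2, d)) = Mul(2, d, Add(70, Mul(2, d))))
Add(Function('R')(-79), Mul(-1, Mul(-1, 21528))) = Add(Mul(4, -79, Add(35, -79)), Mul(-1, Mul(-1, 21528))) = Add(Mul(4, -79, -44), Mul(-1, -21528)) = Add(13904, 21528) = 35432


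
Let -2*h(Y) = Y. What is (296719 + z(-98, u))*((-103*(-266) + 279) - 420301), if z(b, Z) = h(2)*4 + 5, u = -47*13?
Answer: -116499393280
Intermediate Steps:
h(Y) = -Y/2
u = -611
z(b, Z) = 1 (z(b, Z) = -½*2*4 + 5 = -1*4 + 5 = -4 + 5 = 1)
(296719 + z(-98, u))*((-103*(-266) + 279) - 420301) = (296719 + 1)*((-103*(-266) + 279) - 420301) = 296720*((27398 + 279) - 420301) = 296720*(27677 - 420301) = 296720*(-392624) = -116499393280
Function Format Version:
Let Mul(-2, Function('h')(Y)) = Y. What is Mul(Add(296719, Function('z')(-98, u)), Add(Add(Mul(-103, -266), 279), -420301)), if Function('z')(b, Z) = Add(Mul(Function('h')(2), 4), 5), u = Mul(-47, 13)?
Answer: -116499393280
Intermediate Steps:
Function('h')(Y) = Mul(Rational(-1, 2), Y)
u = -611
Function('z')(b, Z) = 1 (Function('z')(b, Z) = Add(Mul(Mul(Rational(-1, 2), 2), 4), 5) = Add(Mul(-1, 4), 5) = Add(-4, 5) = 1)
Mul(Add(296719, Function('z')(-98, u)), Add(Add(Mul(-103, -266), 279), -420301)) = Mul(Add(296719, 1), Add(Add(Mul(-103, -266), 279), -420301)) = Mul(296720, Add(Add(27398, 279), -420301)) = Mul(296720, Add(27677, -420301)) = Mul(296720, -392624) = -116499393280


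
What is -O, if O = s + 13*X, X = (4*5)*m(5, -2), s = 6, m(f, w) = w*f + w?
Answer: 3114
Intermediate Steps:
m(f, w) = w + f*w (m(f, w) = f*w + w = w + f*w)
X = -240 (X = (4*5)*(-2*(1 + 5)) = 20*(-2*6) = 20*(-12) = -240)
O = -3114 (O = 6 + 13*(-240) = 6 - 3120 = -3114)
-O = -1*(-3114) = 3114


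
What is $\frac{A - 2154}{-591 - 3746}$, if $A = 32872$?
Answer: $- \frac{30718}{4337} \approx -7.0828$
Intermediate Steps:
$\frac{A - 2154}{-591 - 3746} = \frac{32872 - 2154}{-591 - 3746} = \frac{30718}{-4337} = 30718 \left(- \frac{1}{4337}\right) = - \frac{30718}{4337}$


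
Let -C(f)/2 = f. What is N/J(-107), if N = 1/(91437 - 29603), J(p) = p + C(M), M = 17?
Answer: -1/8718594 ≈ -1.1470e-7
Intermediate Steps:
C(f) = -2*f
J(p) = -34 + p (J(p) = p - 2*17 = p - 34 = -34 + p)
N = 1/61834 ≈ 1.6172e-5
N/J(-107) = 1/(61834*(-34 - 107)) = (1/61834)/(-141) = (1/61834)*(-1/141) = -1/8718594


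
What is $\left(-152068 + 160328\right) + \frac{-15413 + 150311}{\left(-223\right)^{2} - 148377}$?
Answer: $\frac{407348791}{49324} \approx 8258.6$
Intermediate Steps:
$\left(-152068 + 160328\right) + \frac{-15413 + 150311}{\left(-223\right)^{2} - 148377} = 8260 + \frac{134898}{49729 - 148377} = 8260 + \frac{134898}{-98648} = 8260 + 134898 \left(- \frac{1}{98648}\right) = 8260 - \frac{67449}{49324} = \frac{407348791}{49324}$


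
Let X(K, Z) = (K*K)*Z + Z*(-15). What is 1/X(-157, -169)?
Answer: -1/4163146 ≈ -2.4020e-7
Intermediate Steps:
X(K, Z) = -15*Z + Z*K² (X(K, Z) = K²*Z - 15*Z = Z*K² - 15*Z = -15*Z + Z*K²)
1/X(-157, -169) = 1/(-169*(-15 + (-157)²)) = 1/(-169*(-15 + 24649)) = 1/(-169*24634) = 1/(-4163146) = -1/4163146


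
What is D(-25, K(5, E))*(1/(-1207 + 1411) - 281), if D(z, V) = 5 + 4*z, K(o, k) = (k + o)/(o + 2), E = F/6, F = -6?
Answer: 5445685/204 ≈ 26695.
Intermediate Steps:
E = -1 (E = -6/6 = -6*⅙ = -1)
K(o, k) = (k + o)/(2 + o)
D(-25, K(5, E))*(1/(-1207 + 1411) - 281) = (5 + 4*(-25))*(1/(-1207 + 1411) - 281) = (5 - 100)*(1/204 - 281) = -95*(1/204 - 281) = -95*(-57323/204) = 5445685/204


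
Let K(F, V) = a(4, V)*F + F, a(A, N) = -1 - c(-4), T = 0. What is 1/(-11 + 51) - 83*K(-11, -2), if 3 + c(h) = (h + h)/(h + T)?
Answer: 36521/40 ≈ 913.03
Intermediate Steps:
c(h) = -1 (c(h) = -3 + (h + h)/(h + 0) = -3 + (2*h)/h = -3 + 2 = -1)
a(A, N) = 0 (a(A, N) = -1 - 1*(-1) = -1 + 1 = 0)
K(F, V) = F (K(F, V) = 0*F + F = 0 + F = F)
1/(-11 + 51) - 83*K(-11, -2) = 1/(-11 + 51) - 83*(-11) = 1/40 + 913 = 36521/40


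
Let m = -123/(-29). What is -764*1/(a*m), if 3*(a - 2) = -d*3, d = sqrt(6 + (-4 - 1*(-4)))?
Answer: 22156/123 + 11078*sqrt(6)/123 ≈ 400.74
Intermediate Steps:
d = sqrt(6) (d = sqrt(6 + (-4 + 4)) = sqrt(6 + 0) = sqrt(6) ≈ 2.4495)
a = 2 - sqrt(6) (a = 2 + (-sqrt(6)*3)/3 = 2 + (-3*sqrt(6))/3 = 2 - sqrt(6) ≈ -0.44949)
m = 123/29 (m = -123*(-1/29) = 123/29 ≈ 4.2414)
-764*1/(a*m) = -764*29/(123*(2 - sqrt(6))) = -764/(246/29 - 123*sqrt(6)/29)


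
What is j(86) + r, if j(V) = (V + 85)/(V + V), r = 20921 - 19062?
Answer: 319919/172 ≈ 1860.0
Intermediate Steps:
r = 1859
j(V) = (85 + V)/(2*V) (j(V) = (85 + V)/((2*V)) = (85 + V)*(1/(2*V)) = (85 + V)/(2*V))
j(86) + r = (½)*(85 + 86)/86 + 1859 = (½)*(1/86)*171 + 1859 = 171/172 + 1859 = 319919/172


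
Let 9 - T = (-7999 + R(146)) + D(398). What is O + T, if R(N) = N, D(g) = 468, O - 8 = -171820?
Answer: -164418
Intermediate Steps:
O = -171812 (O = 8 - 171820 = -171812)
T = 7394 (T = 9 - ((-7999 + 146) + 468) = 9 - (-7853 + 468) = 9 - 1*(-7385) = 9 + 7385 = 7394)
O + T = -171812 + 7394 = -164418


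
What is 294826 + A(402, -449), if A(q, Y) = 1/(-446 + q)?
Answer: 12972343/44 ≈ 2.9483e+5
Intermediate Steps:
294826 + A(402, -449) = 294826 + 1/(-446 + 402) = 294826 + 1/(-44) = 294826 - 1/44 = 12972343/44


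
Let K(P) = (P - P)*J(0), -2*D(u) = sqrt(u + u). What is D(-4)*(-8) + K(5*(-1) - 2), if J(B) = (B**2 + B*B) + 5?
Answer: 8*I*sqrt(2) ≈ 11.314*I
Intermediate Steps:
D(u) = -sqrt(2)*sqrt(u)/2 (D(u) = -sqrt(u + u)/2 = -sqrt(2)*sqrt(u)/2)
J(B) = 5 + 2*B**2 (J(B) = (B**2 + B**2) + 5 = 2*B**2 + 5 = 5 + 2*B**2)
K(P) = 0 (K(P) = (P - P)*(5 + 2*0**2) = 0*(5 + 2*0) = 0*(5 + 0) = 0*5 = 0)
D(-4)*(-8) + K(5*(-1) - 2) = -sqrt(2)*sqrt(-4)/2*(-8) + 0 = -sqrt(2)*2*I/2*(-8) + 0 = -I*sqrt(2)*(-8) + 0 = 8*I*sqrt(2) + 0 = 8*I*sqrt(2)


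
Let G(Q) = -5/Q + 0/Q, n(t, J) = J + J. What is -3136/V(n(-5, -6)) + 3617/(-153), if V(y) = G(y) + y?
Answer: 5254933/21267 ≈ 247.09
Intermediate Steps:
n(t, J) = 2*J
G(Q) = -5/Q (G(Q) = -5/Q + 0 = -5/Q)
V(y) = y - 5/y (V(y) = -5/y + y = y - 5/y)
-3136/V(n(-5, -6)) + 3617/(-153) = -3136/(2*(-6) - 5/(2*(-6))) + 3617/(-153) = -3136/(-12 - 5/(-12)) + 3617*(-1/153) = -3136/(-12 - 5*(-1/12)) - 3617/153 = -3136/(-12 + 5/12) - 3617/153 = -3136/(-139/12) - 3617/153 = -3136*(-12/139) - 3617/153 = 37632/139 - 3617/153 = 5254933/21267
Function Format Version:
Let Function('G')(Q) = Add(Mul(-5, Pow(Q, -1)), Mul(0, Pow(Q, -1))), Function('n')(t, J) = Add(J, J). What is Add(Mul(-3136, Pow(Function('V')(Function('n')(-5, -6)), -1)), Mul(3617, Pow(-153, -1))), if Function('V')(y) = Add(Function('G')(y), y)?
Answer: Rational(5254933, 21267) ≈ 247.09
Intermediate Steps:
Function('n')(t, J) = Mul(2, J)
Function('G')(Q) = Mul(-5, Pow(Q, -1)) (Function('G')(Q) = Add(Mul(-5, Pow(Q, -1)), 0) = Mul(-5, Pow(Q, -1)))
Function('V')(y) = Add(y, Mul(-5, Pow(y, -1))) (Function('V')(y) = Add(Mul(-5, Pow(y, -1)), y) = Add(y, Mul(-5, Pow(y, -1))))
Add(Mul(-3136, Pow(Function('V')(Function('n')(-5, -6)), -1)), Mul(3617, Pow(-153, -1))) = Add(Mul(-3136, Pow(Add(Mul(2, -6), Mul(-5, Pow(Mul(2, -6), -1))), -1)), Mul(3617, Pow(-153, -1))) = Add(Mul(-3136, Pow(Add(-12, Mul(-5, Pow(-12, -1))), -1)), Mul(3617, Rational(-1, 153))) = Add(Mul(-3136, Pow(Add(-12, Mul(-5, Rational(-1, 12))), -1)), Rational(-3617, 153)) = Add(Mul(-3136, Pow(Add(-12, Rational(5, 12)), -1)), Rational(-3617, 153)) = Add(Mul(-3136, Pow(Rational(-139, 12), -1)), Rational(-3617, 153)) = Add(Mul(-3136, Rational(-12, 139)), Rational(-3617, 153)) = Add(Rational(37632, 139), Rational(-3617, 153)) = Rational(5254933, 21267)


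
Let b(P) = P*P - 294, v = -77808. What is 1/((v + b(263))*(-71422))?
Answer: 1/638012726 ≈ 1.5674e-9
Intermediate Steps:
b(P) = -294 + P² (b(P) = P² - 294 = -294 + P²)
1/((v + b(263))*(-71422)) = 1/(-77808 + (-294 + 263²)*(-71422)) = -1/71422/(-77808 + (-294 + 69169)) = -1/71422/(-77808 + 68875) = -1/71422/(-8933) = -1/8933*(-1/71422) = 1/638012726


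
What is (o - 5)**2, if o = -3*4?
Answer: 289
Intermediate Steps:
o = -12
(o - 5)**2 = (-12 - 5)**2 = (-17)**2 = 289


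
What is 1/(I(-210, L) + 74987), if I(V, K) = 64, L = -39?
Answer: 1/75051 ≈ 1.3324e-5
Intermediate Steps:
1/(I(-210, L) + 74987) = 1/(64 + 74987) = 1/75051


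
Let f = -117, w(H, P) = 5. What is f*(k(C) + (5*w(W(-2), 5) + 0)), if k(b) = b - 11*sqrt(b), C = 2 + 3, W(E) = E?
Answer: -3510 + 1287*sqrt(5) ≈ -632.18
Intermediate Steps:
C = 5
f*(k(C) + (5*w(W(-2), 5) + 0)) = -117*((5 - 11*sqrt(5)) + (5*5 + 0)) = -117*((5 - 11*sqrt(5)) + (25 + 0)) = -117*((5 - 11*sqrt(5)) + 25) = -117*(30 - 11*sqrt(5)) = -3510 + 1287*sqrt(5)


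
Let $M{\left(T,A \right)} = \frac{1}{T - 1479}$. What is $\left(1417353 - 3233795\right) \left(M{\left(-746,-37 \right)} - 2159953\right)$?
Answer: $\frac{8729630299394292}{2225} \approx 3.9234 \cdot 10^{12}$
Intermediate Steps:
$M{\left(T,A \right)} = \frac{1}{-1479 + T}$
$\left(1417353 - 3233795\right) \left(M{\left(-746,-37 \right)} - 2159953\right) = \left(1417353 - 3233795\right) \left(\frac{1}{-1479 - 746} - 2159953\right) = - 1816442 \left(\frac{1}{-2225} - 2159953\right) = - 1816442 \left(- \frac{1}{2225} - 2159953\right) = \left(-1816442\right) \left(- \frac{4805895426}{2225}\right) = \frac{8729630299394292}{2225}$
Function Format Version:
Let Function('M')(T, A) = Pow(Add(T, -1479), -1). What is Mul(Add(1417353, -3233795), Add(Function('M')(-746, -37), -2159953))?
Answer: Rational(8729630299394292, 2225) ≈ 3.9234e+12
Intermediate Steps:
Function('M')(T, A) = Pow(Add(-1479, T), -1)
Mul(Add(1417353, -3233795), Add(Function('M')(-746, -37), -2159953)) = Mul(Add(1417353, -3233795), Add(Pow(Add(-1479, -746), -1), -2159953)) = Mul(-1816442, Add(Pow(-2225, -1), -2159953)) = Mul(-1816442, Add(Rational(-1, 2225), -2159953)) = Mul(-1816442, Rational(-4805895426, 2225)) = Rational(8729630299394292, 2225)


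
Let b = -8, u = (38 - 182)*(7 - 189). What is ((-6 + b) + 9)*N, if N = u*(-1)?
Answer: 131040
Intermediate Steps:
u = 26208 (u = -144*(-182) = 26208)
N = -26208 (N = 26208*(-1) = -26208)
((-6 + b) + 9)*N = ((-6 - 8) + 9)*(-26208) = (-14 + 9)*(-26208) = -5*(-26208) = 131040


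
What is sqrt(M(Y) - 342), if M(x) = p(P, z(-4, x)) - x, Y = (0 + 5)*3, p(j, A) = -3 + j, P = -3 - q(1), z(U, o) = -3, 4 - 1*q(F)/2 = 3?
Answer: I*sqrt(365) ≈ 19.105*I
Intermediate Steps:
q(F) = 2 (q(F) = 8 - 2*3 = 8 - 6 = 2)
P = -5 (P = -3 - 1*2 = -3 - 2 = -5)
Y = 15 (Y = 5*3 = 15)
M(x) = -8 - x (M(x) = (-3 - 5) - x = -8 - x)
sqrt(M(Y) - 342) = sqrt((-8 - 1*15) - 342) = sqrt((-8 - 15) - 342) = sqrt(-23 - 342) = sqrt(-365) = I*sqrt(365)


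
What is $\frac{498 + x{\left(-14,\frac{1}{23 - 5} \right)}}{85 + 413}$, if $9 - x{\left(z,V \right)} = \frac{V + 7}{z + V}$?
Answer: $\frac{63692}{62499} \approx 1.0191$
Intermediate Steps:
$x{\left(z,V \right)} = 9 - \frac{7 + V}{V + z}$ ($x{\left(z,V \right)} = 9 - \frac{V + 7}{z + V} = 9 - \frac{7 + V}{V + z}$)
$\frac{498 + x{\left(-14,\frac{1}{23 - 5} \right)}}{85 + 413} = \frac{498 + \frac{-7 + \frac{8}{23 - 5} + 9 \left(-14\right)}{\frac{1}{23 - 5} - 14}}{85 + 413} = \frac{498 + \frac{-7 + \frac{8}{18} - 126}{\frac{1}{18} - 14}}{498} = \left(498 + \frac{-7 + 8 \cdot \frac{1}{18} - 126}{\frac{1}{18} - 14}\right) \frac{1}{498} = \left(498 + \frac{-7 + \frac{4}{9} - 126}{- \frac{251}{18}}\right) \frac{1}{498} = \left(498 - - \frac{2386}{251}\right) \frac{1}{498} = \left(498 + \frac{2386}{251}\right) \frac{1}{498} = \frac{127384}{251} \cdot \frac{1}{498} = \frac{63692}{62499}$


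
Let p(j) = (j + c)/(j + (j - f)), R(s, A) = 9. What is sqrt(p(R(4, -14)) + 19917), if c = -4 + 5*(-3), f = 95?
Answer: sqrt(118088663)/77 ≈ 141.13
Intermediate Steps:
c = -19 (c = -4 - 15 = -19)
p(j) = (-19 + j)/(-95 + 2*j) (p(j) = (j - 19)/(j + (j - 1*95)) = (-19 + j)/(j + (j - 95)) = (-19 + j)/(j + (-95 + j)) = (-19 + j)/(-95 + 2*j))
sqrt(p(R(4, -14)) + 19917) = sqrt((-19 + 9)/(-95 + 2*9) + 19917) = sqrt(-10/(-95 + 18) + 19917) = sqrt(-10/(-77) + 19917) = sqrt(-1/77*(-10) + 19917) = sqrt(10/77 + 19917) = sqrt(1533619/77) = sqrt(118088663)/77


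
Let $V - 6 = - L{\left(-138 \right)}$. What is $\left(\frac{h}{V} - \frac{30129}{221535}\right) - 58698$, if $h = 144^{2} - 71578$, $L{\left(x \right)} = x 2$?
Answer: $- \frac{204350239006}{3470715} \approx -58878.0$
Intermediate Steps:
$L{\left(x \right)} = 2 x$
$V = 282$ ($V = 6 - 2 \left(-138\right) = 6 - -276 = 6 + 276 = 282$)
$h = -50842$ ($h = 20736 - 71578 = -50842$)
$\left(\frac{h}{V} - \frac{30129}{221535}\right) - 58698 = \left(- \frac{50842}{282} - \frac{30129}{221535}\right) - 58698 = \left(\left(-50842\right) \frac{1}{282} - \frac{10043}{73845}\right) - 58698 = \left(- \frac{25421}{141} - \frac{10043}{73845}\right) - 58698 = - \frac{626209936}{3470715} - 58698 = - \frac{204350239006}{3470715}$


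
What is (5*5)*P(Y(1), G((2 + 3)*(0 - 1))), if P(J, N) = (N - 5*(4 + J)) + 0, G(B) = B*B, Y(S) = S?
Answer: 0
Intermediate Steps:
G(B) = B**2
P(J, N) = -20 + N - 5*J (P(J, N) = (N + (-20 - 5*J)) + 0 = (-20 + N - 5*J) + 0 = -20 + N - 5*J)
(5*5)*P(Y(1), G((2 + 3)*(0 - 1))) = (5*5)*(-20 + ((2 + 3)*(0 - 1))**2 - 5*1) = 25*(-20 + (5*(-1))**2 - 5) = 25*(-20 + (-5)**2 - 5) = 25*(-20 + 25 - 5) = 25*0 = 0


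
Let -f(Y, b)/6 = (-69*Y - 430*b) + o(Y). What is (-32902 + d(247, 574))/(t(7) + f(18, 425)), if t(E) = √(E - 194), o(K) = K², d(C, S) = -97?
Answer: -2139127176/71436566603 + 32999*I*√187/1214421632251 ≈ -0.029944 + 3.7158e-7*I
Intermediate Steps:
f(Y, b) = -6*Y² + 414*Y + 2580*b (f(Y, b) = -6*((-69*Y - 430*b) + Y²) = -6*((-430*b - 69*Y) + Y²) = -6*(Y² - 430*b - 69*Y) = -6*Y² + 414*Y + 2580*b)
t(E) = √(-194 + E)
(-32902 + d(247, 574))/(t(7) + f(18, 425)) = (-32902 - 97)/(√(-194 + 7) + (-6*18² + 414*18 + 2580*425)) = -32999/(√(-187) + (-6*324 + 7452 + 1096500)) = -32999/(I*√187 + (-1944 + 7452 + 1096500)) = -32999/(I*√187 + 1102008) = -32999/(1102008 + I*√187)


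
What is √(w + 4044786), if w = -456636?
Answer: 5*√143526 ≈ 1894.2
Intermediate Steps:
√(w + 4044786) = √(-456636 + 4044786) = √3588150 = 5*√143526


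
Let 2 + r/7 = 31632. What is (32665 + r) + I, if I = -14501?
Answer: 239574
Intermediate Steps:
r = 221410 (r = -14 + 7*31632 = -14 + 221424 = 221410)
(32665 + r) + I = (32665 + 221410) - 14501 = 254075 - 14501 = 239574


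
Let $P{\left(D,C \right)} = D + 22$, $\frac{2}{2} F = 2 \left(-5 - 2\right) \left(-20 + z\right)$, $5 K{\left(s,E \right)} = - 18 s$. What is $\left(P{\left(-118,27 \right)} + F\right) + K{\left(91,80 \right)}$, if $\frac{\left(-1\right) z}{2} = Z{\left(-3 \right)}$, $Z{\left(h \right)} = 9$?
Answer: $\frac{542}{5} \approx 108.4$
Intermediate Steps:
$z = -18$ ($z = \left(-2\right) 9 = -18$)
$K{\left(s,E \right)} = - \frac{18 s}{5}$ ($K{\left(s,E \right)} = \frac{\left(-18\right) s}{5} = - \frac{18 s}{5}$)
$F = 532$ ($F = 2 \left(-5 - 2\right) \left(-20 - 18\right) = 2 \left(-7\right) \left(-38\right) = \left(-14\right) \left(-38\right) = 532$)
$P{\left(D,C \right)} = 22 + D$
$\left(P{\left(-118,27 \right)} + F\right) + K{\left(91,80 \right)} = \left(\left(22 - 118\right) + 532\right) - \frac{1638}{5} = \left(-96 + 532\right) - \frac{1638}{5} = 436 - \frac{1638}{5} = \frac{542}{5}$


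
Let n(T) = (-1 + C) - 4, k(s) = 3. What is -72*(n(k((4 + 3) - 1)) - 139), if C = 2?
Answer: 10224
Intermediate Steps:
n(T) = -3 (n(T) = (-1 + 2) - 4 = 1 - 4 = -3)
-72*(n(k((4 + 3) - 1)) - 139) = -72*(-3 - 139) = -72*(-142) = 10224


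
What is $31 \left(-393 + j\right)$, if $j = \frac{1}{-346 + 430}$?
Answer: $- \frac{1023341}{84} \approx -12183.0$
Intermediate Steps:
$j = \frac{1}{84} \approx 0.011905$
$31 \left(-393 + j\right) = 31 \left(-393 + \frac{1}{84}\right) = 31 \left(- \frac{33011}{84}\right) = - \frac{1023341}{84}$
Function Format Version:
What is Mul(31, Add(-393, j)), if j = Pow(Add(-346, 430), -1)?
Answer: Rational(-1023341, 84) ≈ -12183.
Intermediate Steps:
j = Rational(1, 84) (j = Pow(84, -1) = Rational(1, 84) ≈ 0.011905)
Mul(31, Add(-393, j)) = Mul(31, Add(-393, Rational(1, 84))) = Mul(31, Rational(-33011, 84)) = Rational(-1023341, 84)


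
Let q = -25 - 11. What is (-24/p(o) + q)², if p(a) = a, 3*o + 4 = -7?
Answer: 104976/121 ≈ 867.57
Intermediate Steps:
o = -11/3 (o = -4/3 + (⅓)*(-7) = -4/3 - 7/3 = -11/3 ≈ -3.6667)
q = -36
(-24/p(o) + q)² = (-24/(-11/3) - 36)² = (-24*(-3/11) - 36)² = (72/11 - 36)² = (-324/11)² = 104976/121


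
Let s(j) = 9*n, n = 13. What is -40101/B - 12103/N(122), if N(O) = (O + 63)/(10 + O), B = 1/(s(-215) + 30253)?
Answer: -225307061046/185 ≈ -1.2179e+9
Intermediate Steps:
s(j) = 117 (s(j) = 9*13 = 117)
B = 1/30370 (B = 1/(117 + 30253) = 1/30370 ≈ 3.2927e-5)
N(O) = (63 + O)/(10 + O)
-40101/B - 12103/N(122) = -40101/1/30370 - 12103*(10 + 122)/(63 + 122) = -40101*30370 - 12103/(185/132) = -1217867370 - 12103/((1/132)*185) = -1217867370 - 12103/185/132 = -1217867370 - 12103*132/185 = -1217867370 - 1597596/185 = -225307061046/185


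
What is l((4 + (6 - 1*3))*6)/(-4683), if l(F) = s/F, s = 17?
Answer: -17/196686 ≈ -8.6432e-5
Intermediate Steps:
l(F) = 17/F
l((4 + (6 - 1*3))*6)/(-4683) = (17/(((4 + (6 - 1*3))*6)))/(-4683) = (17/(((4 + (6 - 3))*6)))*(-1/4683) = (17/(((4 + 3)*6)))*(-1/4683) = (17/((7*6)))*(-1/4683) = (17/42)*(-1/4683) = -17/196686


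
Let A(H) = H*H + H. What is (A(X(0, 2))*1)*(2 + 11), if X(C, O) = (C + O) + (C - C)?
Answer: 78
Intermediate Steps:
X(C, O) = C + O (X(C, O) = (C + O) + 0 = C + O)
A(H) = H + H**2 (A(H) = H**2 + H = H + H**2)
(A(X(0, 2))*1)*(2 + 11) = (((0 + 2)*(1 + (0 + 2)))*1)*(2 + 11) = ((2*(1 + 2))*1)*13 = ((2*3)*1)*13 = (6*1)*13 = 6*13 = 78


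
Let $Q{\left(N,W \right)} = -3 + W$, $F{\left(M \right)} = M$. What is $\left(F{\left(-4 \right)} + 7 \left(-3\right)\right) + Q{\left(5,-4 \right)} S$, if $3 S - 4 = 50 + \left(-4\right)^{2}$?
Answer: $- \frac{565}{3} \approx -188.33$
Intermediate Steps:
$S = \frac{70}{3}$ ($S = \frac{4}{3} + \frac{50 + \left(-4\right)^{2}}{3} = \frac{4}{3} + \frac{50 + 16}{3} = \frac{4}{3} + \frac{1}{3} \cdot 66 = \frac{4}{3} + 22 = \frac{70}{3} \approx 23.333$)
$\left(F{\left(-4 \right)} + 7 \left(-3\right)\right) + Q{\left(5,-4 \right)} S = \left(-4 + 7 \left(-3\right)\right) + \left(-3 - 4\right) \frac{70}{3} = \left(-4 - 21\right) - \frac{490}{3} = -25 - \frac{490}{3} = - \frac{565}{3}$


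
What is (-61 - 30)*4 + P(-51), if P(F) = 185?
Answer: -179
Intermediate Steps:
(-61 - 30)*4 + P(-51) = (-61 - 30)*4 + 185 = -91*4 + 185 = -364 + 185 = -179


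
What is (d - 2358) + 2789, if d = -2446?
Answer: -2015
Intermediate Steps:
(d - 2358) + 2789 = (-2446 - 2358) + 2789 = -4804 + 2789 = -2015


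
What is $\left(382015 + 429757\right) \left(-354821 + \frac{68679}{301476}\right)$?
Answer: $- \frac{7236267325921777}{25123} \approx -2.8803 \cdot 10^{11}$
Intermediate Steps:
$\left(382015 + 429757\right) \left(-354821 + \frac{68679}{301476}\right) = 811772 \left(-354821 + 68679 \cdot \frac{1}{301476}\right) = 811772 \left(-354821 + \frac{22893}{100492}\right) = 811772 \left(- \frac{35656649039}{100492}\right) = - \frac{7236267325921777}{25123}$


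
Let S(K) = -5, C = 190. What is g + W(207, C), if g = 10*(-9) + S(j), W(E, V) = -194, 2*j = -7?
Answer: -289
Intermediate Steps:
j = -7/2 (j = (½)*(-7) = -7/2 ≈ -3.5000)
g = -95 (g = 10*(-9) - 5 = -90 - 5 = -95)
g + W(207, C) = -95 - 194 = -289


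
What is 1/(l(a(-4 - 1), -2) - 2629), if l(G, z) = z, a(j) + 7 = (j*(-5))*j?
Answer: -1/2631 ≈ -0.00038008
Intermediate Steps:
a(j) = -7 - 5*j² (a(j) = -7 + (j*(-5))*j = -7 + (-5*j)*j = -7 - 5*j²)
1/(l(a(-4 - 1), -2) - 2629) = 1/(-2 - 2629) = 1/(-2631) = -1/2631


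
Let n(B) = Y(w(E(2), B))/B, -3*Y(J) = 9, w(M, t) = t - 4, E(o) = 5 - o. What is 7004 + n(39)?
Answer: 91051/13 ≈ 7003.9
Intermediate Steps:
w(M, t) = -4 + t
Y(J) = -3 (Y(J) = -⅓*9 = -3)
n(B) = -3/B
7004 + n(39) = 7004 - 3/39 = 7004 - 3*1/39 = 7004 - 1/13 = 91051/13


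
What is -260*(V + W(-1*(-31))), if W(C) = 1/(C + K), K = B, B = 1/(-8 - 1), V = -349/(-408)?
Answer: -3272555/14178 ≈ -230.82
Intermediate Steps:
V = 349/408 (V = -349*(-1/408) = 349/408 ≈ 0.85539)
B = -⅑ (B = 1/(-9) = -⅑ ≈ -0.11111)
K = -⅑ ≈ -0.11111
W(C) = 1/(-⅑ + C) (W(C) = 1/(C - ⅑) = 1/(-⅑ + C))
-260*(V + W(-1*(-31))) = -260*(349/408 + 9/(-1 + 9*(-1*(-31)))) = -260*(349/408 + 9/(-1 + 9*31)) = -260*(349/408 + 9/(-1 + 279)) = -260*(349/408 + 9/278) = -260*50347/56712 = -3272555/14178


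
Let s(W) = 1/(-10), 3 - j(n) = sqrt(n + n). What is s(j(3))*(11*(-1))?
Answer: 11/10 ≈ 1.1000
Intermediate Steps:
j(n) = 3 - sqrt(2)*sqrt(n) (j(n) = 3 - sqrt(n + n) = 3 - sqrt(2*n) = 3 - sqrt(2)*sqrt(n))
s(W) = -1/10
s(j(3))*(11*(-1)) = -11*(-1)/10 = -1/10*(-11) = 11/10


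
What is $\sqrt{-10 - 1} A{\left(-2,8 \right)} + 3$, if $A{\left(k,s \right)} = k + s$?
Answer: $3 + 6 i \sqrt{11} \approx 3.0 + 19.9 i$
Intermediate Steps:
$\sqrt{-10 - 1} A{\left(-2,8 \right)} + 3 = \sqrt{-10 - 1} \left(-2 + 8\right) + 3 = \sqrt{-11} \cdot 6 + 3 = i \sqrt{11} \cdot 6 + 3 = 6 i \sqrt{11} + 3 = 3 + 6 i \sqrt{11}$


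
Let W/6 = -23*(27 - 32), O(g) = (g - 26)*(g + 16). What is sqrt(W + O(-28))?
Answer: sqrt(1338) ≈ 36.579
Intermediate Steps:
O(g) = (-26 + g)*(16 + g)
W = 690 (W = 6*(-23*(27 - 32)) = 6*(-23*(-5)) = 6*115 = 690)
sqrt(W + O(-28)) = sqrt(690 + (-416 + (-28)**2 - 10*(-28))) = sqrt(690 + (-416 + 784 + 280)) = sqrt(690 + 648) = sqrt(1338)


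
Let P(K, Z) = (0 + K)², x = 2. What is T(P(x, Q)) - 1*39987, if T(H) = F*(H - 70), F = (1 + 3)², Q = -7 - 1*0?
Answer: -41043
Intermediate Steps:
Q = -7 (Q = -7 + 0 = -7)
F = 16 (F = 4² = 16)
P(K, Z) = K²
T(H) = -1120 + 16*H (T(H) = 16*(H - 70) = 16*(-70 + H) = -1120 + 16*H)
T(P(x, Q)) - 1*39987 = (-1120 + 16*2²) - 1*39987 = (-1120 + 16*4) - 39987 = (-1120 + 64) - 39987 = -1056 - 39987 = -41043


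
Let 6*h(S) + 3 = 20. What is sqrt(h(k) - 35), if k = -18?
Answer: I*sqrt(1158)/6 ≈ 5.6716*I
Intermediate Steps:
h(S) = 17/6 (h(S) = -1/2 + (1/6)*20 = -1/2 + 10/3 = 17/6)
sqrt(h(k) - 35) = sqrt(17/6 - 35) = sqrt(-193/6) = I*sqrt(1158)/6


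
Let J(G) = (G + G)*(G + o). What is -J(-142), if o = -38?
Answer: -51120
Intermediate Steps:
J(G) = 2*G*(-38 + G) (J(G) = (G + G)*(G - 38) = (2*G)*(-38 + G) = 2*G*(-38 + G))
-J(-142) = -2*(-142)*(-38 - 142) = -2*(-142)*(-180) = -1*51120 = -51120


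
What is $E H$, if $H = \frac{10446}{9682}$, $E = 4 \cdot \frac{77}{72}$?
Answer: $\frac{134057}{29046} \approx 4.6153$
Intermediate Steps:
$E = \frac{77}{18}$ ($E = 4 \cdot 77 \cdot \frac{1}{72} = 4 \cdot \frac{77}{72} = \frac{77}{18} \approx 4.2778$)
$H = \frac{5223}{4841}$ ($H = 10446 \cdot \frac{1}{9682} = \frac{5223}{4841} \approx 1.0789$)
$E H = \frac{77}{18} \cdot \frac{5223}{4841} = \frac{134057}{29046}$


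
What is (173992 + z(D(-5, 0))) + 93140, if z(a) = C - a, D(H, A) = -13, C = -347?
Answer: 266798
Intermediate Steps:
z(a) = -347 - a
(173992 + z(D(-5, 0))) + 93140 = (173992 + (-347 - 1*(-13))) + 93140 = (173992 + (-347 + 13)) + 93140 = (173992 - 334) + 93140 = 173658 + 93140 = 266798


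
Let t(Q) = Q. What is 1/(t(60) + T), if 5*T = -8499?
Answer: -5/8199 ≈ -0.00060983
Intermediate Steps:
T = -8499/5 (T = (1/5)*(-8499) = -8499/5 ≈ -1699.8)
1/(t(60) + T) = 1/(60 - 8499/5) = 1/(-8199/5) = -5/8199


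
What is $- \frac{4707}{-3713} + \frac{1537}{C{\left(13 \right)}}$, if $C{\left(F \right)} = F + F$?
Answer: $\frac{5829263}{96538} \approx 60.383$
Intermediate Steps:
$C{\left(F \right)} = 2 F$
$- \frac{4707}{-3713} + \frac{1537}{C{\left(13 \right)}} = - \frac{4707}{-3713} + \frac{1537}{2 \cdot 13} = \left(-4707\right) \left(- \frac{1}{3713}\right) + \frac{1537}{26} = \frac{4707}{3713} + 1537 \cdot \frac{1}{26} = \frac{4707}{3713} + \frac{1537}{26} = \frac{5829263}{96538}$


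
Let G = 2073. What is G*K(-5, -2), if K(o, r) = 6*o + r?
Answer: -66336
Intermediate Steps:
K(o, r) = r + 6*o
G*K(-5, -2) = 2073*(-2 + 6*(-5)) = 2073*(-2 - 30) = 2073*(-32) = -66336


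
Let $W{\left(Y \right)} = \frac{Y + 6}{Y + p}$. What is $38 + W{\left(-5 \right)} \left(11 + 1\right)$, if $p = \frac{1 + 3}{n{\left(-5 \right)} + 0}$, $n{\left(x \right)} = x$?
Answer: $\frac{1042}{29} \approx 35.931$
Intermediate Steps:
$p = - \frac{4}{5}$ ($p = \frac{1 + 3}{-5 + 0} = \frac{4}{-5} = 4 \left(- \frac{1}{5}\right) = - \frac{4}{5} \approx -0.8$)
$W{\left(Y \right)} = \frac{6 + Y}{- \frac{4}{5} + Y}$ ($W{\left(Y \right)} = \frac{Y + 6}{Y - \frac{4}{5}} = \frac{6 + Y}{- \frac{4}{5} + Y}$)
$38 + W{\left(-5 \right)} \left(11 + 1\right) = 38 + \frac{5 \left(6 - 5\right)}{-4 + 5 \left(-5\right)} \left(11 + 1\right) = 38 + 5 \frac{1}{-4 - 25} \cdot 1 \cdot 12 = 38 + 5 \frac{1}{-29} \cdot 1 \cdot 12 = 38 + 5 \left(- \frac{1}{29}\right) 1 \cdot 12 = 38 - \frac{60}{29} = \frac{1042}{29}$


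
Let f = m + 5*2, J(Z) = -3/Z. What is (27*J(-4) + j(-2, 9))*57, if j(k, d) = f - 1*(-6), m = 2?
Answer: 8721/4 ≈ 2180.3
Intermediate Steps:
f = 12 (f = 2 + 5*2 = 2 + 10 = 12)
j(k, d) = 18 (j(k, d) = 12 - 1*(-6) = 12 + 6 = 18)
(27*J(-4) + j(-2, 9))*57 = (27*(-3/(-4)) + 18)*57 = (27*(-3*(-¼)) + 18)*57 = (27*(¾) + 18)*57 = (81/4 + 18)*57 = (153/4)*57 = 8721/4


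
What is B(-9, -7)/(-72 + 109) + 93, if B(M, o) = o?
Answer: 3434/37 ≈ 92.811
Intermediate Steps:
B(-9, -7)/(-72 + 109) + 93 = -7/(-72 + 109) + 93 = -7/37 + 93 = 3434/37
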